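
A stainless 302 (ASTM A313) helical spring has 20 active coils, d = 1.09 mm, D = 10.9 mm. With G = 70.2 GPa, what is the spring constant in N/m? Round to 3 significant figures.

478 N/m

k = Gd⁴/(8D³N_a) = (70.2×10³ × 1.09⁴) / (8 × 10.9³ × 20)
  = 99093 / 207205 = 0.47824 N/mm = 478.24 N/m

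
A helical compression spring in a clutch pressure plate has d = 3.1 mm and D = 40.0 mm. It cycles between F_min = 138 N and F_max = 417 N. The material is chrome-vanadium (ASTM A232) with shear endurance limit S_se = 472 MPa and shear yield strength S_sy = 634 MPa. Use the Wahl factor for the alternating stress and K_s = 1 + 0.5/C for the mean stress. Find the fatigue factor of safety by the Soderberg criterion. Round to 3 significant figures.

0.374

C = D/d = 40.0/3.1 = 12.9032; K_W = (4C−1)/(4C−4)+0.615/C = 1.1107; K_s = 1+0.5/C = 1.0388
F_a = (F_max−F_min)/2 = 139.5 N; F_m = (F_max+F_min)/2 = 277.5 N
τ_a = K_W·8F_aD/(πd³) = 1.1107 × 476.97 = 529.75 MPa
τ_m = K_s·8F_mD/(πd³) = 1.0388 × 948.81 = 985.57 MPa
Soderberg: 1/n_f = τ_a/S_se + τ_m/S_sy = 529.75/472 + 985.57/634 = 1.12236 + 1.55453 = 2.6769
n_f = 1/2.6769 = 0.3736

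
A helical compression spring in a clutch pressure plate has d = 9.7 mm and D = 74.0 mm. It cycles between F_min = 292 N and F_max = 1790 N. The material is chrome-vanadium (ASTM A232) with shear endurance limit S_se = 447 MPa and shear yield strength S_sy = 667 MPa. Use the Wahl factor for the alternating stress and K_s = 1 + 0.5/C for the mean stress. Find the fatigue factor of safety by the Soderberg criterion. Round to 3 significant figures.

C = D/d = 74.0/9.7 = 7.6289; K_W = (4C−1)/(4C−4)+0.615/C = 1.1938; K_s = 1+0.5/C = 1.0655
F_a = (F_max−F_min)/2 = 749 N; F_m = (F_max+F_min)/2 = 1041 N
τ_a = K_W·8F_aD/(πd³) = 1.1938 × 154.65 = 184.61 MPa
τ_m = K_s·8F_mD/(πd³) = 1.0655 × 214.94 = 229.02 MPa
Soderberg: 1/n_f = τ_a/S_se + τ_m/S_sy = 184.61/447 + 229.02/667 = 0.41300 + 0.34336 = 0.75636
n_f = 1/0.75636 = 1.322

1.32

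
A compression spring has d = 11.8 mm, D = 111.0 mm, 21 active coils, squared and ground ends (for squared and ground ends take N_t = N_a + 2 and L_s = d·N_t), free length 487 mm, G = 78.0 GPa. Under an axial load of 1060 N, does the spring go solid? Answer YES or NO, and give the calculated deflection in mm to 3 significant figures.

k = Gd⁴/(8D³N_a) = (78.0×10³)(11.8⁴)/(8·111.0³·21) = 6.5818 N/mm
N_t = 23; L_s = 11.8·23 = 271.4 mm; δ_solid = L₀ − L_s = 487 − 271.4 = 215.6 mm
δ = F/k = 1060/6.5818 = 161.05 mm
δ < δ_solid → spring does not go solid

NO, δ = 161 mm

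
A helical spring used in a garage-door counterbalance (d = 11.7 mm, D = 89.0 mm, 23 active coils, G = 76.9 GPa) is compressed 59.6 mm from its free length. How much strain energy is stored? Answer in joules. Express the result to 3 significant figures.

k = Gd⁴/(8D³N_a) = (76.9×10³)(11.7⁴)/(8·89.0³·23) = 11.109 N/mm
U = ½kδ² = 0.5 × 11.109 × 59.6² = 19731 N·mm = 19.731 J

19.7 J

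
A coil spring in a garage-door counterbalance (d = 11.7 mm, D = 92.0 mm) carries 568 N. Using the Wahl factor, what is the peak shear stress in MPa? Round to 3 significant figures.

Spring index C = D/d = 92.0/11.7 = 7.8632
K_W = (4C−1)/(4C−4) + 0.615/C = 30.453/27.453 + 0.0782 = 1.1875
τ₀ = 8FD/(πd³) = 8·568·92.0/(π·11.7³) = 418048/5031.6 = 83.084 MPa
τ_max = K·τ₀ = 1.1875 × 83.084 = 98.662 MPa

98.7 MPa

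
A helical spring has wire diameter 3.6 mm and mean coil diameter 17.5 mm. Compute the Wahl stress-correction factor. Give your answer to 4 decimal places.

C = D/d = 17.5/3.6 = 4.8611
K_W = (4C−1)/(4C−4) + 0.615/C = 18.444/15.444 + 0.1265 = 1.3208

1.3208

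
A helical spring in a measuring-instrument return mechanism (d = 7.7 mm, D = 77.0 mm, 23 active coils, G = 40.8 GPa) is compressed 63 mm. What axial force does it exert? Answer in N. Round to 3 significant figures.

k = Gd⁴/(8D³N_a) = (40.8×10³)(7.7⁴)/(8·77.0³·23) = 1.7074 N/mm
F = k·δ = 1.7074 × 63 = 107.57 N

108 N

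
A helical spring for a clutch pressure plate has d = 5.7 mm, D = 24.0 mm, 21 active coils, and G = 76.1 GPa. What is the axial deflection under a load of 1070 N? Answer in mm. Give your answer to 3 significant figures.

k = Gd⁴/(8D³N_a) = (76.1×10³)(5.7⁴)/(8·24.0³·21) = 34.589 N/mm
δ = F/k = 1070 / 34.589 = 30.934 mm

30.9 mm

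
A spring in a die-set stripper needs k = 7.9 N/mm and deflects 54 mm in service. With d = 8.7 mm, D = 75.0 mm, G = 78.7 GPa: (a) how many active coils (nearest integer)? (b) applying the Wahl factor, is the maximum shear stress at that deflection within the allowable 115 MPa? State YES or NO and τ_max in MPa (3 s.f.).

N_a = Gd⁴/(8D³k) = (78.7×10³)(8.7⁴)/(8·75.0³·7.9) = 16.91 → N_a = 17
Actual rate k = Gd⁴/(8D³·17) = 7.8583 N/mm
Working load F = kδ = 7.8583·54 = 424.35 N
C = 75.0/8.7 = 8.6207; K_W = (4C−1)/(4C−4)+0.615/C = 1.1698
τ_max = K_W·8FD/(πd³) = 1.1698·123.07 = 143.97 MPa
τ_max > 115 MPa → exceeds allowable

(a) 17 coils; (b) NO, τ_max = 144 MPa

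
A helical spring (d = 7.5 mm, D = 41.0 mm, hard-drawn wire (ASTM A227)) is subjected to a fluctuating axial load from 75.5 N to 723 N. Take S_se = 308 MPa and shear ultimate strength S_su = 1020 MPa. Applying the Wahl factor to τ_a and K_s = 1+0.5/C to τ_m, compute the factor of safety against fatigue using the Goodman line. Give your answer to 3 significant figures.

2.28

C = D/d = 41.0/7.5 = 5.4667; K_W = (4C−1)/(4C−4)+0.615/C = 1.2804; K_s = 1+0.5/C = 1.0915
F_a = (F_max−F_min)/2 = 323.75 N; F_m = (F_max+F_min)/2 = 399.25 N
τ_a = K_W·8F_aD/(πd³) = 1.2804 × 80.122 = 102.59 MPa
τ_m = K_s·8F_mD/(πd³) = 1.0915 × 98.806 = 107.84 MPa
Goodman: 1/n_f = τ_a/S_se + τ_m/S_su = 102.59/308 + 107.84/1020 = 0.33308 + 0.10573 = 0.43881
n_f = 1/0.43881 = 2.279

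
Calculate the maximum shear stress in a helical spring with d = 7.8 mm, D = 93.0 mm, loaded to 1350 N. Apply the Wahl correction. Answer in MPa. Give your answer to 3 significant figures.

Spring index C = D/d = 93.0/7.8 = 11.9231
K_W = (4C−1)/(4C−4) + 0.615/C = 46.692/43.692 + 0.0516 = 1.1202
τ₀ = 8FD/(πd³) = 8·1350·93.0/(π·7.8³) = 1.0044e+06/1490.8 = 673.71 MPa
τ_max = K·τ₀ = 1.1202 × 673.71 = 754.72 MPa

755 MPa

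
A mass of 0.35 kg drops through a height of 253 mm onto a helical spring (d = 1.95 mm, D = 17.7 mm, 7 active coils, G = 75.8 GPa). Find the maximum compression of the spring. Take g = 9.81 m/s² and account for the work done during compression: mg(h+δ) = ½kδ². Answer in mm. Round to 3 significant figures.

23.2 mm

k = Gd⁴/(8D³N_a) = (75.8×10³)(1.95⁴)/(8·17.7³·7) = 3.5294 N/mm
W = mg = 0.35 × 9.81 = 3.4335 N
½kδ² − Wδ − Wh = 0 → δ = (W + √(W² + 2kWh))/k
δ = (3.4335 + √(11.789 + 6131.79))/3.5294 = (3.4335 + 78.381)/3.5294 = 23.181 mm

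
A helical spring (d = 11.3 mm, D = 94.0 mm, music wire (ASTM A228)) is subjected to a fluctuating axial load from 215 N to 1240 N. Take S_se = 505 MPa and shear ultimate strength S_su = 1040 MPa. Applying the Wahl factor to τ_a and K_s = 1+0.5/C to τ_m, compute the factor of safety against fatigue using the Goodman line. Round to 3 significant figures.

3.11

C = D/d = 94.0/11.3 = 8.3186; K_W = (4C−1)/(4C−4)+0.615/C = 1.1764; K_s = 1+0.5/C = 1.0601
F_a = (F_max−F_min)/2 = 512.5 N; F_m = (F_max+F_min)/2 = 727.5 N
τ_a = K_W·8F_aD/(πd³) = 1.1764 × 85.021 = 100.02 MPa
τ_m = K_s·8F_mD/(πd³) = 1.0601 × 120.69 = 127.94 MPa
Goodman: 1/n_f = τ_a/S_se + τ_m/S_su = 100.02/505 + 127.94/1040 = 0.19806 + 0.12302 = 0.32108
n_f = 1/0.32108 = 3.114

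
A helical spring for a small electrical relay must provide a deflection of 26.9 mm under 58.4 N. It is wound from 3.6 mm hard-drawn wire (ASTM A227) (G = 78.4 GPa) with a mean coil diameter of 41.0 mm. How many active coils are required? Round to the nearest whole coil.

Required rate k = F/δ = 58.4/26.9 = 2.171 N/mm
N_a = Gd⁴/(8D³k) = (78.4×10³ × 3.6⁴)/(8 × 41.0³ × 2.171)
    = 1.31682e+07 / 1.19702e+06 = 11 → 11 coils

11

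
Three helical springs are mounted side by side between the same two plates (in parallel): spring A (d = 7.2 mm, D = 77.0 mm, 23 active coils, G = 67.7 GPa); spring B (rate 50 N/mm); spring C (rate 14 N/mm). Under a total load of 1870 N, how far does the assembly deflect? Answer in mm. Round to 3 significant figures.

28.3 mm

k_A = Gd⁴/(8D³N_a) = (67.7×10³)(7.2⁴)/(8·77.0³·23) = 2.1659 N/mm
Parallel: k_eq = 2.1659 + 50 + 14 = 66.166 N/mm
δ = F/k_eq = 1870/66.166 = 28.262 mm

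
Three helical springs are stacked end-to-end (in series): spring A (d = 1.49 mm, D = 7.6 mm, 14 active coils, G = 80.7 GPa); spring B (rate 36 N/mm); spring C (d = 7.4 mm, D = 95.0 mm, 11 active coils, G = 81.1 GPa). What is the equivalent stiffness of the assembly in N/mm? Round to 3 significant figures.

k_A = Gd⁴/(8D³N_a) = (80.7×10³)(1.49⁴)/(8·7.6³·14) = 8.0902 N/mm
k_C = Gd⁴/(8D³N_a) = (81.1×10³)(7.4⁴)/(8·95.0³·11) = 3.2233 N/mm
Series: 1/k_eq = 1/8.0902 + 1/36 + 1/3.2233 = 0.46163; k_eq = 2.1662 N/mm

2.17 N/mm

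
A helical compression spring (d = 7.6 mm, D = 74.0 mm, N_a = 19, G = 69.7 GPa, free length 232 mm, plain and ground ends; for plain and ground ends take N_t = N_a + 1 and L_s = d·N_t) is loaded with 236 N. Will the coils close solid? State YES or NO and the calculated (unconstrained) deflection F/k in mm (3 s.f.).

k = Gd⁴/(8D³N_a) = (69.7×10³)(7.6⁴)/(8·74.0³·19) = 3.7753 N/mm
N_t = 20; L_s = 7.6·20 = 152 mm; δ_solid = L₀ − L_s = 232 − 152 = 80 mm
δ = F/k = 236/3.7753 = 62.512 mm
δ < δ_solid → spring does not go solid

NO, δ = 62.5 mm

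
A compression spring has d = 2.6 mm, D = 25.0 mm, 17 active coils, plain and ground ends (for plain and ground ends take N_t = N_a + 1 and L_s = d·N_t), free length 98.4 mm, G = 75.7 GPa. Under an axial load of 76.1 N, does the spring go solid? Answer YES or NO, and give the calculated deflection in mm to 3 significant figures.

k = Gd⁴/(8D³N_a) = (75.7×10³)(2.6⁴)/(8·25.0³·17) = 1.6279 N/mm
N_t = 18; L_s = 2.6·18 = 46.8 mm; δ_solid = L₀ − L_s = 98.4 − 46.8 = 51.6 mm
δ = F/k = 76.1/1.6279 = 46.747 mm
δ < δ_solid → spring does not go solid

NO, δ = 46.7 mm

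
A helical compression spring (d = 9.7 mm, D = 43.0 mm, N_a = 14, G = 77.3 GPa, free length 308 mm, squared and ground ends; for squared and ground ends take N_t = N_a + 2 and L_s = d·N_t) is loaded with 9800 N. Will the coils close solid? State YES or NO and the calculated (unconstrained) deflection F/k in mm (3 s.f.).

k = Gd⁴/(8D³N_a) = (77.3×10³)(9.7⁴)/(8·43.0³·14) = 76.85 N/mm
N_t = 16; L_s = 9.7·16 = 155.2 mm; δ_solid = L₀ − L_s = 308 − 155.2 = 152.8 mm
δ = F/k = 9800/76.85 = 127.52 mm
δ < δ_solid → spring does not go solid

NO, δ = 128 mm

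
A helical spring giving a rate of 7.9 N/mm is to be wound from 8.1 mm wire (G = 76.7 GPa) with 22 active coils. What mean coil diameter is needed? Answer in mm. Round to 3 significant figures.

61.9 mm

D = (Gd⁴/(8N_a·k))^(1/3) = (76.7×10³·8.1⁴/(8·22·7.9))^(1/3)
  = (237463)^(1/3) = 61.9249 mm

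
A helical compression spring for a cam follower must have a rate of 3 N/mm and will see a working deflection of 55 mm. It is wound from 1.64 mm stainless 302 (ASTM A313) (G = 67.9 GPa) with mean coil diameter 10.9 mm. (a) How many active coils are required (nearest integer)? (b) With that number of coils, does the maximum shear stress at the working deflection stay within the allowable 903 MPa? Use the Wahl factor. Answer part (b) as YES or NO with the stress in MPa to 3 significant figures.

N_a = Gd⁴/(8D³k) = (67.9×10³)(1.64⁴)/(8·10.9³·3) = 15.8 → N_a = 16
Actual rate k = Gd⁴/(8D³·16) = 2.9632 N/mm
Working load F = kδ = 2.9632·55 = 162.97 N
C = 10.9/1.64 = 6.6463; K_W = (4C−1)/(4C−4)+0.615/C = 1.2254
τ_max = K_W·8FD/(πd³) = 1.2254·1025.5 = 1256.7 MPa
τ_max > 903 MPa → exceeds allowable

(a) 16 coils; (b) NO, τ_max = 1260 MPa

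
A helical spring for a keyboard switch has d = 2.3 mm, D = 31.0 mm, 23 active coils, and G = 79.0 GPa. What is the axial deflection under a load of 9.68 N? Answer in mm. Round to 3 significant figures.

k = Gd⁴/(8D³N_a) = (79.0×10³)(2.3⁴)/(8·31.0³·23) = 0.40331 N/mm
δ = F/k = 9.68 / 0.40331 = 24.002 mm

24.0 mm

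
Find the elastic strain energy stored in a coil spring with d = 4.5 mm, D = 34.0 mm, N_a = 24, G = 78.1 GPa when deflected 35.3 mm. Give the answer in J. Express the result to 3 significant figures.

k = Gd⁴/(8D³N_a) = (78.1×10³)(4.5⁴)/(8·34.0³·24) = 4.2439 N/mm
U = ½kδ² = 0.5 × 4.2439 × 35.3² = 2644.1 N·mm = 2.6441 J

2.64 J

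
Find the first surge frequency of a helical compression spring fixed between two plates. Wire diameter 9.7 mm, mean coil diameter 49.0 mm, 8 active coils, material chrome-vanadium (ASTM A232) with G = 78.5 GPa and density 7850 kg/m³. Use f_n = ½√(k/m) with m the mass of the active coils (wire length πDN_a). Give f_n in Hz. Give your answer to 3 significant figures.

k = Gd⁴/(8D³N_a) = (78.5×10³)(9.7⁴)/(8·49.0³·8) = 92.297 N/mm = 92297 N/m
Wire length L = πDN_a = π·49.0·8 = 1231.5 mm
m = ρ·(πd²/4)·L = 7850 × 73.898×10⁻⁶ m² × 1.2315 m = 0.7144 kg
f_n = ½√(k/m) = 0.5·√(92297/0.7144) = 0.5·√(1.292e+05) = 179.72 Hz

180 Hz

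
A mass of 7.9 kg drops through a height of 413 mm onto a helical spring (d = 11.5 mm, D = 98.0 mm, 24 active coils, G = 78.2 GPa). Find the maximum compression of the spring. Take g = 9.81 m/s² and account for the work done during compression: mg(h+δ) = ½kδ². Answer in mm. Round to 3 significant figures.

k = Gd⁴/(8D³N_a) = (78.2×10³)(11.5⁴)/(8·98.0³·24) = 7.5687 N/mm
W = mg = 7.9 × 9.81 = 77.499 N
½kδ² − Wδ − Wh = 0 → δ = (W + √(W² + 2kWh))/k
δ = (77.499 + √(6006.1 + 484501))/7.5687 = (77.499 + 700.36)/7.5687 = 102.77 mm

103 mm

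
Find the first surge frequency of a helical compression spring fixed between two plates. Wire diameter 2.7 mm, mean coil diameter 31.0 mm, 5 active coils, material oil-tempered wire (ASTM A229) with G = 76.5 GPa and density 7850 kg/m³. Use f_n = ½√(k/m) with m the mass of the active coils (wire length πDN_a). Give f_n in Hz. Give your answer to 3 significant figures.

197 Hz

k = Gd⁴/(8D³N_a) = (76.5×10³)(2.7⁴)/(8·31.0³·5) = 3.4117 N/mm = 3411.7 N/m
Wire length L = πDN_a = π·31.0·5 = 486.95 mm
m = ρ·(πd²/4)·L = 7850 × 5.7256×10⁻⁶ m² × 0.48695 m = 0.021886 kg
f_n = ½√(k/m) = 0.5·√(3411.7/0.021886) = 0.5·√(1.5588e+05) = 197.41 Hz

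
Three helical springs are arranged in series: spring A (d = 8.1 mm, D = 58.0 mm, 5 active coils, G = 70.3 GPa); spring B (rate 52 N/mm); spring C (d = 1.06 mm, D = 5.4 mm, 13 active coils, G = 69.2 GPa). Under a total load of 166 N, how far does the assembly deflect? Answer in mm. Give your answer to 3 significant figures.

38.6 mm

k_A = Gd⁴/(8D³N_a) = (70.3×10³)(8.1⁴)/(8·58.0³·5) = 38.775 N/mm
k_C = Gd⁴/(8D³N_a) = (69.2×10³)(1.06⁴)/(8·5.4³·13) = 5.3348 N/mm
Series: 1/k_eq = 1/38.775 + 1/52 + 1/5.3348 = 0.23247; k_eq = 4.3016 N/mm
δ = F/k_eq = 166/4.3016 = 38.59 mm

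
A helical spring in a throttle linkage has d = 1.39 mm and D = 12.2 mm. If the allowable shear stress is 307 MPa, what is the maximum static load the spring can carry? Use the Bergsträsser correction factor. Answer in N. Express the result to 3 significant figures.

23.0 N

C = D/d = 12.2/1.39 = 8.7770
K_B = (4C+2)/(4C−3) = 37.108/32.108 = 1.1557
τ_max = K·8FD/(πd³) → F_max = τ_allow·πd³/(8DK)
F_max = 307·π·1.39³/(8·12.2·1.1557) = 2590.2/112.8 = 22.963 N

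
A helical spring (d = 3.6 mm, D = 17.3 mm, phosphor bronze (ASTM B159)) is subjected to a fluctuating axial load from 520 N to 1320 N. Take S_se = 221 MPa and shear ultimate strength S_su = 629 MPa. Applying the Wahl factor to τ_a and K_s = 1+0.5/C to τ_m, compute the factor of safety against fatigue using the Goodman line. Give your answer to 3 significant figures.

0.264

C = D/d = 17.3/3.6 = 4.8056; K_W = (4C−1)/(4C−4)+0.615/C = 1.3251; K_s = 1+0.5/C = 1.1040
F_a = (F_max−F_min)/2 = 400 N; F_m = (F_max+F_min)/2 = 920 N
τ_a = K_W·8F_aD/(πd³) = 1.3251 × 377.69 = 500.46 MPa
τ_m = K_s·8F_mD/(πd³) = 1.1040 × 868.69 = 959.08 MPa
Goodman: 1/n_f = τ_a/S_se + τ_m/S_su = 500.46/221 + 959.08/629 = 2.26455 + 1.52477 = 3.7893
n_f = 1/3.7893 = 0.2639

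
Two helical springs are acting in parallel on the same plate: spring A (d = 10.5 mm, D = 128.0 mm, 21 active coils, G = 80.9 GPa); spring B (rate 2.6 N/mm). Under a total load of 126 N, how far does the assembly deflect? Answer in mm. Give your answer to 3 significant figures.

23.4 mm

k_A = Gd⁴/(8D³N_a) = (80.9×10³)(10.5⁴)/(8·128.0³·21) = 2.791 N/mm
Parallel: k_eq = 2.791 + 2.6 = 5.391 N/mm
δ = F/k_eq = 126/5.391 = 23.372 mm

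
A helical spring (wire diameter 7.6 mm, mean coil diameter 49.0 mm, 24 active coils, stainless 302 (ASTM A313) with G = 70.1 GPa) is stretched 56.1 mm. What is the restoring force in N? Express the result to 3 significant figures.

k = Gd⁴/(8D³N_a) = (70.1×10³)(7.6⁴)/(8·49.0³·24) = 10.353 N/mm
F = k·δ = 10.353 × 56.1 = 580.83 N

581 N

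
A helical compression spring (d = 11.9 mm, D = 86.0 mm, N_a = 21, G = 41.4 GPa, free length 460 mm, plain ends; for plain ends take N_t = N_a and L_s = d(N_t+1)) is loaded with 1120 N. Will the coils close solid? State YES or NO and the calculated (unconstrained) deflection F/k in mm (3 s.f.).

NO, δ = 144 mm

k = Gd⁴/(8D³N_a) = (41.4×10³)(11.9⁴)/(8·86.0³·21) = 7.7693 N/mm
N_t = 21; L_s = 11.9·22 = 261.8 mm; δ_solid = L₀ − L_s = 460 − 261.8 = 198.2 mm
δ = F/k = 1120/7.7693 = 144.16 mm
δ < δ_solid → spring does not go solid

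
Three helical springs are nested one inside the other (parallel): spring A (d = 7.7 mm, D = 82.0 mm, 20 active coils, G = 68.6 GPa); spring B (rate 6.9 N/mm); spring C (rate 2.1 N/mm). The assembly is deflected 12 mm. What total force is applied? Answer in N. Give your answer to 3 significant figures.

k_A = Gd⁴/(8D³N_a) = (68.6×10³)(7.7⁴)/(8·82.0³·20) = 2.7335 N/mm
Parallel: k_eq = 2.7335 + 6.9 + 2.1 = 11.734 N/mm
F = k_eq·δ = 11.734·12 = 140.8 N

141 N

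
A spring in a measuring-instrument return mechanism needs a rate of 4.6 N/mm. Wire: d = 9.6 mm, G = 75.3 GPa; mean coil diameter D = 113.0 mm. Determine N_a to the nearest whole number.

N_a = Gd⁴/(8D³k) = (75.3×10³ × 9.6⁴)/(8 × 113.0³ × 4.6)
    = 6.39558e+08 / 5.30986e+07 = 12.04 → 12 coils

12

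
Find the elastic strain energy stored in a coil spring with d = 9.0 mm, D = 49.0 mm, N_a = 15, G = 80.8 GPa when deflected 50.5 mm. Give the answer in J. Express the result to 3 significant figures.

k = Gd⁴/(8D³N_a) = (80.8×10³)(9.0⁴)/(8·49.0³·15) = 37.55 N/mm
U = ½kδ² = 0.5 × 37.55 × 50.5² = 47881 N·mm = 47.881 J

47.9 J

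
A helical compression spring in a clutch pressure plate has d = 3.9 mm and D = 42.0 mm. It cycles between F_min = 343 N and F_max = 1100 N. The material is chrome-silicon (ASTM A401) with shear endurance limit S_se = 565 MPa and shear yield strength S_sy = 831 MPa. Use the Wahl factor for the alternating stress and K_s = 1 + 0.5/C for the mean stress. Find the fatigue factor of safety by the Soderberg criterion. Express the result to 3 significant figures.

0.332

C = D/d = 42.0/3.9 = 10.7692; K_W = (4C−1)/(4C−4)+0.615/C = 1.1339; K_s = 1+0.5/C = 1.0464
F_a = (F_max−F_min)/2 = 378.5 N; F_m = (F_max+F_min)/2 = 721.5 N
τ_a = K_W·8F_aD/(πd³) = 1.1339 × 682.44 = 773.8 MPa
τ_m = K_s·8F_mD/(πd³) = 1.0464 × 1300.9 = 1361.3 MPa
Soderberg: 1/n_f = τ_a/S_se + τ_m/S_sy = 773.8/565 + 1361.3/831 = 1.36956 + 1.63810 = 3.0077
n_f = 1/3.0077 = 0.3325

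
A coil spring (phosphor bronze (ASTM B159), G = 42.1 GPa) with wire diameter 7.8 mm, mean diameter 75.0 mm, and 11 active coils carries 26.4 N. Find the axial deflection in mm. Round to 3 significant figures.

k = Gd⁴/(8D³N_a) = (42.1×10³)(7.8⁴)/(8·75.0³·11) = 4.1975 N/mm
δ = F/k = 26.4 / 4.1975 = 6.2894 mm

6.29 mm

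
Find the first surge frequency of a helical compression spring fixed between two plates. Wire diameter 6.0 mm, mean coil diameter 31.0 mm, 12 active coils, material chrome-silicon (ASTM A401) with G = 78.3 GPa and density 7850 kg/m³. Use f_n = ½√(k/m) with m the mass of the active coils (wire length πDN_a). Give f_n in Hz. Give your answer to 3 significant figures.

185 Hz

k = Gd⁴/(8D³N_a) = (78.3×10³)(6.0⁴)/(8·31.0³·12) = 35.482 N/mm = 35482 N/m
Wire length L = πDN_a = π·31.0·12 = 1168.7 mm
m = ρ·(πd²/4)·L = 7850 × 28.274×10⁻⁶ m² × 1.1687 m = 0.25939 kg
f_n = ½√(k/m) = 0.5·√(35482/0.25939) = 0.5·√(1.3679e+05) = 184.93 Hz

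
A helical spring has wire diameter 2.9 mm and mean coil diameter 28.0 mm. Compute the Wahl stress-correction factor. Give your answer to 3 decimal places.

1.150

C = D/d = 28.0/2.9 = 9.6552
K_W = (4C−1)/(4C−4) + 0.615/C = 37.621/34.621 + 0.0637 = 1.1503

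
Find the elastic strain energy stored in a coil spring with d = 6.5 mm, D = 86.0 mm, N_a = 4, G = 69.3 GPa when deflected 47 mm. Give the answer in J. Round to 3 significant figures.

k = Gd⁴/(8D³N_a) = (69.3×10³)(6.5⁴)/(8·86.0³·4) = 6.0777 N/mm
U = ½kδ² = 0.5 × 6.0777 × 47² = 6712.9 N·mm = 6.7129 J

6.71 J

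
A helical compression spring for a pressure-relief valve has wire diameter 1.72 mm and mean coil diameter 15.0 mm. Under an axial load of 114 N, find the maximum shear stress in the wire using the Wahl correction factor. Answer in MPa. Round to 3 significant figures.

Spring index C = D/d = 15.0/1.72 = 8.7209
K_W = (4C−1)/(4C−4) + 0.615/C = 33.884/30.884 + 0.0705 = 1.1677
τ₀ = 8FD/(πd³) = 8·114·15.0/(π·1.72³) = 13680/15.986 = 855.76 MPa
τ_max = K·τ₀ = 1.1677 × 855.76 = 999.23 MPa

999 MPa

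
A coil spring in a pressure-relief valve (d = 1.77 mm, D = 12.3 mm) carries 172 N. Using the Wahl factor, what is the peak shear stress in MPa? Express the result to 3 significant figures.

Spring index C = D/d = 12.3/1.77 = 6.9492
K_W = (4C−1)/(4C−4) + 0.615/C = 26.797/23.797 + 0.0885 = 1.2146
τ₀ = 8FD/(πd³) = 8·172·12.3/(π·1.77³) = 16924.8/17.421 = 971.52 MPa
τ_max = K·τ₀ = 1.2146 × 971.52 = 1180 MPa

1180 MPa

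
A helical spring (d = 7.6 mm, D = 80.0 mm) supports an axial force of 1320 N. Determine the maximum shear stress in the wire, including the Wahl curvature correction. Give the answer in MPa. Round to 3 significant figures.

697 MPa

Spring index C = D/d = 80.0/7.6 = 10.5263
K_W = (4C−1)/(4C−4) + 0.615/C = 41.105/38.105 + 0.0584 = 1.1372
τ₀ = 8FD/(πd³) = 8·1320·80.0/(π·7.6³) = 844800/1379.1 = 612.58 MPa
τ_max = K·τ₀ = 1.1372 × 612.58 = 696.6 MPa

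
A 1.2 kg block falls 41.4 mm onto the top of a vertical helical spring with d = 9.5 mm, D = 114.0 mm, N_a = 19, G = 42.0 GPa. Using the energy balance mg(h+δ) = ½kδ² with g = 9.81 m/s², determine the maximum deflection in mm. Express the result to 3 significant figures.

34.2 mm

k = Gd⁴/(8D³N_a) = (42.0×10³)(9.5⁴)/(8·114.0³·19) = 1.5191 N/mm
W = mg = 1.2 × 9.81 = 11.772 N
½kδ² − Wδ − Wh = 0 → δ = (W + √(W² + 2kWh))/k
δ = (11.772 + √(138.58 + 1480.7))/1.5191 = (11.772 + 40.24)/1.5191 = 34.239 mm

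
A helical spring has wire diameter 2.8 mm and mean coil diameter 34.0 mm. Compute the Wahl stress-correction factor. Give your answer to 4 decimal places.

1.1180

C = D/d = 34.0/2.8 = 12.1429
K_W = (4C−1)/(4C−4) + 0.615/C = 47.571/44.571 + 0.0506 = 1.1180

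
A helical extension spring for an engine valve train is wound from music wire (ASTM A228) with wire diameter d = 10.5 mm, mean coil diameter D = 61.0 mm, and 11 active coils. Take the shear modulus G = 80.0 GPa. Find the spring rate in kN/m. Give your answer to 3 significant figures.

k = Gd⁴/(8D³N_a) = (80.0×10³ × 10.5⁴) / (8 × 61.0³ × 11)
  = 9.72405e+08 / 1.99743e+07 = 48.683 N/mm

48.7 kN/m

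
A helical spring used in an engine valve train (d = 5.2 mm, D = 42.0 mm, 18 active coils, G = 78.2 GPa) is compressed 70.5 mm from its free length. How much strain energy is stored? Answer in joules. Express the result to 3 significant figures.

13.3 J

k = Gd⁴/(8D³N_a) = (78.2×10³)(5.2⁴)/(8·42.0³·18) = 5.3593 N/mm
U = ½kδ² = 0.5 × 5.3593 × 70.5² = 13319 N·mm = 13.319 J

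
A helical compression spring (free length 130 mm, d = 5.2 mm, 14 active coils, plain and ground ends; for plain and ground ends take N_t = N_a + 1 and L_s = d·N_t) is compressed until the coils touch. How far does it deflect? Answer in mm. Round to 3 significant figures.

N_t = 15; L_s = 5.2·15 = 78 mm
δ_solid = L₀ − L_s = 130 − 78 = 52 mm

52.0 mm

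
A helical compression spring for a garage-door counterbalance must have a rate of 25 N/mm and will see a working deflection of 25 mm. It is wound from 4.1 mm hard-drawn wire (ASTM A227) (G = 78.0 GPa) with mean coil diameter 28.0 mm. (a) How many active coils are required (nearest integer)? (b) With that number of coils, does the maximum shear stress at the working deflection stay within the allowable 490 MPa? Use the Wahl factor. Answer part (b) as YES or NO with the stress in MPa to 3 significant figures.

(a) 5 coils; (b) NO, τ_max = 791 MPa

N_a = Gd⁴/(8D³k) = (78.0×10³)(4.1⁴)/(8·28.0³·25) = 5.02 → N_a = 5
Actual rate k = Gd⁴/(8D³·5) = 25.101 N/mm
Working load F = kδ = 25.101·25 = 627.53 N
C = 28.0/4.1 = 6.8293; K_W = (4C−1)/(4C−4)+0.615/C = 1.2187
τ_max = K_W·8FD/(πd³) = 1.2187·649.21 = 791.2 MPa
τ_max > 490 MPa → exceeds allowable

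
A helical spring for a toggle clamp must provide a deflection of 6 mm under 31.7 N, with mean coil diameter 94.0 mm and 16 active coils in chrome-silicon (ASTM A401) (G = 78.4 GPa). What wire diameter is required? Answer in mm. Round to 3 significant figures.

Required rate k = F/δ = 31.7/6 = 5.2833 N/mm
d = (8D³N_a·k / G)^(1/4) = (8·94.0³·16·5.2833 / (78.4×10³))^0.25
  = (7164.5)^0.25 = 9.2002 mm

9.20 mm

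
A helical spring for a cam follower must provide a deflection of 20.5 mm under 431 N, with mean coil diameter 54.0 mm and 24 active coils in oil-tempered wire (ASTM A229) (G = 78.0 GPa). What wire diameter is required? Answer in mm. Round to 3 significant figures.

Required rate k = F/δ = 431/20.5 = 21.024 N/mm
d = (8D³N_a·k / G)^(1/4) = (8·54.0³·24·21.024 / (78.0×10³))^0.25
  = (8149.1)^0.25 = 9.5012 mm

9.50 mm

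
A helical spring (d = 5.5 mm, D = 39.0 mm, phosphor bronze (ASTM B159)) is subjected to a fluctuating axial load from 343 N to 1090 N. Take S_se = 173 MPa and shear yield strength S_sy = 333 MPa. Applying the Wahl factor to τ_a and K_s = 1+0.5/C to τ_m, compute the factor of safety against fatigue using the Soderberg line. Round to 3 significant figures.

0.341

C = D/d = 39.0/5.5 = 7.0909; K_W = (4C−1)/(4C−4)+0.615/C = 1.2099; K_s = 1+0.5/C = 1.0705
F_a = (F_max−F_min)/2 = 373.5 N; F_m = (F_max+F_min)/2 = 716.5 N
τ_a = K_W·8F_aD/(πd³) = 1.2099 × 222.95 = 269.74 MPa
τ_m = K_s·8F_mD/(πd³) = 1.0705 × 427.69 = 457.85 MPa
Soderberg: 1/n_f = τ_a/S_se + τ_m/S_sy = 269.74/173 + 457.85/333 = 1.55919 + 1.37493 = 2.9341
n_f = 1/2.9341 = 0.3408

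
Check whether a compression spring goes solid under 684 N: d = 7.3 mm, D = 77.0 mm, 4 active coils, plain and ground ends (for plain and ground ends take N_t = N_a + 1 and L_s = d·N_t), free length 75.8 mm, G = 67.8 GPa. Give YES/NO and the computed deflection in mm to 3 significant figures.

k = Gd⁴/(8D³N_a) = (67.8×10³)(7.3⁴)/(8·77.0³·4) = 13.18 N/mm
N_t = 5; L_s = 7.3·5 = 36.5 mm; δ_solid = L₀ − L_s = 75.8 − 36.5 = 39.3 mm
δ = F/k = 684/13.18 = 51.899 mm
δ ≥ δ_solid → spring goes solid

YES, δ = 51.9 mm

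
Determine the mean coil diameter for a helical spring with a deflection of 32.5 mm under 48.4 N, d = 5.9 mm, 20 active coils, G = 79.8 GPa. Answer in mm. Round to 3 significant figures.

74.0 mm

Required rate k = F/δ = 48.4/32.5 = 1.4892 N/mm
D = (Gd⁴/(8N_a·k))^(1/3) = (79.8×10³·5.9⁴/(8·20·1.4892))^(1/3)
  = (405816)^(1/3) = 74.0360 mm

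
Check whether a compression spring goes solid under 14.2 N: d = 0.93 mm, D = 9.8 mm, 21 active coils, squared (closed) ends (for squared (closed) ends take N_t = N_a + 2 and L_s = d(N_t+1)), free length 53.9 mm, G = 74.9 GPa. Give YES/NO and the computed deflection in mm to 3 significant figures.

YES, δ = 40.1 mm

k = Gd⁴/(8D³N_a) = (74.9×10³)(0.93⁴)/(8·9.8³·21) = 0.35434 N/mm
N_t = 23; L_s = 0.93·24 = 22.32 mm; δ_solid = L₀ − L_s = 53.9 − 22.32 = 31.58 mm
δ = F/k = 14.2/0.35434 = 40.074 mm
δ ≥ δ_solid → spring goes solid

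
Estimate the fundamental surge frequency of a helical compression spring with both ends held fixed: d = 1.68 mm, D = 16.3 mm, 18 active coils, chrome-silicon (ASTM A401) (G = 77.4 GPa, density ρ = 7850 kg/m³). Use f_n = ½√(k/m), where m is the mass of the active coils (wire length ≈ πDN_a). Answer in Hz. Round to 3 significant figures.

124 Hz

k = Gd⁴/(8D³N_a) = (77.4×10³)(1.68⁴)/(8·16.3³·18) = 0.98867 N/mm = 988.67 N/m
Wire length L = πDN_a = π·16.3·18 = 921.74 mm
m = ρ·(πd²/4)·L = 7850 × 2.2167×10⁻⁶ m² × 0.92174 m = 0.016039 kg
f_n = ½√(k/m) = 0.5·√(988.67/0.016039) = 0.5·√(61640) = 124.14 Hz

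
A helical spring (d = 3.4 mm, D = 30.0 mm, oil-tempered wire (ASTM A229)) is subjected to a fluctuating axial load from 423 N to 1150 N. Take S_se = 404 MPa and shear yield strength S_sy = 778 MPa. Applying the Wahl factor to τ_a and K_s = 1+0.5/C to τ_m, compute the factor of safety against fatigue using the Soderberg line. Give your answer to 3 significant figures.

0.243

C = D/d = 30.0/3.4 = 8.8235; K_W = (4C−1)/(4C−4)+0.615/C = 1.1656; K_s = 1+0.5/C = 1.0567
F_a = (F_max−F_min)/2 = 363.5 N; F_m = (F_max+F_min)/2 = 786.5 N
τ_a = K_W·8F_aD/(πd³) = 1.1656 × 706.53 = 823.5 MPa
τ_m = K_s·8F_mD/(πd³) = 1.0567 × 1528.7 = 1615.3 MPa
Soderberg: 1/n_f = τ_a/S_se + τ_m/S_sy = 823.5/404 + 1615.3/778 = 2.03837 + 2.07626 = 4.1146
n_f = 1/4.1146 = 0.243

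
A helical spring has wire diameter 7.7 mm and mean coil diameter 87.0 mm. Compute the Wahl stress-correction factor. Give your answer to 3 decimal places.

C = D/d = 87.0/7.7 = 11.2987
K_W = (4C−1)/(4C−4) + 0.615/C = 44.195/41.195 + 0.0544 = 1.1273

1.127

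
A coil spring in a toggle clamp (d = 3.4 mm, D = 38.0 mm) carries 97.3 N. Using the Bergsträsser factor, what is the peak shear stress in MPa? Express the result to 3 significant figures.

Spring index C = D/d = 38.0/3.4 = 11.1765
K_B = (4C+2)/(4C−3) = 46.706/41.706 = 1.1199
τ₀ = 8FD/(πd³) = 8·97.3·38.0/(π·3.4³) = 29579.2/123.48 = 239.55 MPa
τ_max = K·τ₀ = 1.1199 × 239.55 = 268.27 MPa

268 MPa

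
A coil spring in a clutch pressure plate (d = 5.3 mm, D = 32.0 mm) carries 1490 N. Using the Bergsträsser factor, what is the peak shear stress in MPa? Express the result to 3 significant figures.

Spring index C = D/d = 32.0/5.3 = 6.0377
K_B = (4C+2)/(4C−3) = 26.151/21.151 = 1.2364
τ₀ = 8FD/(πd³) = 8·1490·32.0/(π·5.3³) = 381440/467.71 = 815.55 MPa
τ_max = K·τ₀ = 1.2364 × 815.55 = 1008.3 MPa

1010 MPa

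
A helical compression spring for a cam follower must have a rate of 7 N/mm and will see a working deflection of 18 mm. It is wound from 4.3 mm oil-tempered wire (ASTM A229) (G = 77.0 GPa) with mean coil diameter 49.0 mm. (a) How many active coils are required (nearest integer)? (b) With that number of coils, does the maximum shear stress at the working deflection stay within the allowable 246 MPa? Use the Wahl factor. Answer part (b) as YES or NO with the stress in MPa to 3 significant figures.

(a) 4 coils; (b) YES, τ_max = 222 MPa

N_a = Gd⁴/(8D³k) = (77.0×10³)(4.3⁴)/(8·49.0³·7) = 3.996 → N_a = 4
Actual rate k = Gd⁴/(8D³·4) = 6.9924 N/mm
Working load F = kδ = 6.9924·18 = 125.86 N
C = 49.0/4.3 = 11.3953; K_W = (4C−1)/(4C−4)+0.615/C = 1.1261
τ_max = K_W·8FD/(πd³) = 1.1261·197.53 = 222.44 MPa
τ_max ≤ 246 MPa → acceptable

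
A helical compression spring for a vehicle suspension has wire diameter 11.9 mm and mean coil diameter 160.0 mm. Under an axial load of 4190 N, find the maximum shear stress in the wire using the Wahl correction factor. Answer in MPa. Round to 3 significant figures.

1120 MPa

Spring index C = D/d = 160.0/11.9 = 13.4454
K_W = (4C−1)/(4C−4) + 0.615/C = 52.782/49.782 + 0.0457 = 1.1060
τ₀ = 8FD/(πd³) = 8·4190·160.0/(π·11.9³) = 5.3632e+06/5294.1 = 1013.1 MPa
τ_max = K·τ₀ = 1.1060 × 1013.1 = 1120.4 MPa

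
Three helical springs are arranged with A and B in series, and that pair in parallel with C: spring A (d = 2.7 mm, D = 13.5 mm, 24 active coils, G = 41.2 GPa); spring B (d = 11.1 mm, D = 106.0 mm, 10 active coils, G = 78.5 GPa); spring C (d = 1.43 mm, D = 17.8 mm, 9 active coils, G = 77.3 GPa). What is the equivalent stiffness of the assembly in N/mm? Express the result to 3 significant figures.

4.18 N/mm

k_A = Gd⁴/(8D³N_a) = (41.2×10³)(2.7⁴)/(8·13.5³·24) = 4.635 N/mm
k_B = Gd⁴/(8D³N_a) = (78.5×10³)(11.1⁴)/(8·106.0³·10) = 12.507 N/mm
k_C = Gd⁴/(8D³N_a) = (77.3×10³)(1.43⁴)/(8·17.8³·9) = 0.79603 N/mm
Springs A,B series: k_AB = 1/(1/4.635+1/12.507) = 3.3818 N/mm; parallel with C: k_eq = 3.3818+0.79603 = 4.1778 N/mm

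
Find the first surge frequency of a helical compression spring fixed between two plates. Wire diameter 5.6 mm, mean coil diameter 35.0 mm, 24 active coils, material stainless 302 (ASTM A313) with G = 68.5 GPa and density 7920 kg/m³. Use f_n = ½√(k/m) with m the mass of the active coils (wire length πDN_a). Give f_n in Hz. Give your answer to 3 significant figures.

k = Gd⁴/(8D³N_a) = (68.5×10³)(5.6⁴)/(8·35.0³·24) = 8.1835 N/mm = 8183.5 N/m
Wire length L = πDN_a = π·35.0·24 = 2638.9 mm
m = ρ·(πd²/4)·L = 7920 × 24.63×10⁻⁶ m² × 2.6389 m = 0.51478 kg
f_n = ½√(k/m) = 0.5·√(8183.5/0.51478) = 0.5·√(15897) = 63.042 Hz

63.0 Hz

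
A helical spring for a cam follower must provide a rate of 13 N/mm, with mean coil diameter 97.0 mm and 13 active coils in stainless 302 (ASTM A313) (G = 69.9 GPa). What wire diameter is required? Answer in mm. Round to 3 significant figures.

d = (8D³N_a·k / G)^(1/4) = (8·97.0³·13·13 / (69.9×10³))^0.25
  = (17653)^0.25 = 11.5267 mm

11.5 mm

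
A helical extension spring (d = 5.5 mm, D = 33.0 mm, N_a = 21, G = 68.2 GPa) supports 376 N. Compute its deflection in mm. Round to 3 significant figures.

36.4 mm

k = Gd⁴/(8D³N_a) = (68.2×10³)(5.5⁴)/(8·33.0³·21) = 10.337 N/mm
δ = F/k = 376 / 10.337 = 36.375 mm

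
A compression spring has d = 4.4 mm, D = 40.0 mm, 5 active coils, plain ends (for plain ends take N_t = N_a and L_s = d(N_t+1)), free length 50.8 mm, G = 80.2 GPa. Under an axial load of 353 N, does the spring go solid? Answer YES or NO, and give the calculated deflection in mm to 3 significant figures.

k = Gd⁴/(8D³N_a) = (80.2×10³)(4.4⁴)/(8·40.0³·5) = 11.742 N/mm
N_t = 5; L_s = 4.4·6 = 26.4 mm; δ_solid = L₀ − L_s = 50.8 − 26.4 = 24.4 mm
δ = F/k = 353/11.742 = 30.063 mm
δ ≥ δ_solid → spring goes solid

YES, δ = 30.1 mm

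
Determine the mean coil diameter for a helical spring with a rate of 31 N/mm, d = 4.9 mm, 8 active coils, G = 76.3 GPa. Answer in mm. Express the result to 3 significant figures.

D = (Gd⁴/(8N_a·k))^(1/3) = (76.3×10³·4.9⁴/(8·8·31))^(1/3)
  = (22170.1)^(1/3) = 28.0924 mm

28.1 mm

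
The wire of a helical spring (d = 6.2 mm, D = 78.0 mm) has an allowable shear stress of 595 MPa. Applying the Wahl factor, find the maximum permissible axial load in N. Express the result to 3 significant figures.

C = D/d = 78.0/6.2 = 12.5806
K_W = (4C−1)/(4C−4) + 0.615/C = 49.323/46.323 + 0.0489 = 1.1136
τ_max = K·8FD/(πd³) → F_max = τ_allow·πd³/(8DK)
F_max = 595·π·6.2³/(8·78.0·1.1136) = 4.4549e+05/694.92 = 641.08 N

641 N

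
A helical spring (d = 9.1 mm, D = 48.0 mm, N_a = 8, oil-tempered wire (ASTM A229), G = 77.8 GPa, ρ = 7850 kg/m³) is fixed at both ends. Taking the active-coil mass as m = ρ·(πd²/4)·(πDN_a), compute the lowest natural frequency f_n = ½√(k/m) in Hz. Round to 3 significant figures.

k = Gd⁴/(8D³N_a) = (77.8×10³)(9.1⁴)/(8·48.0³·8) = 75.377 N/mm = 75377 N/m
Wire length L = πDN_a = π·48.0·8 = 1206.4 mm
m = ρ·(πd²/4)·L = 7850 × 65.039×10⁻⁶ m² × 1.2064 m = 0.61592 kg
f_n = ½√(k/m) = 0.5·√(75377/0.61592) = 0.5·√(1.2238e+05) = 174.92 Hz

175 Hz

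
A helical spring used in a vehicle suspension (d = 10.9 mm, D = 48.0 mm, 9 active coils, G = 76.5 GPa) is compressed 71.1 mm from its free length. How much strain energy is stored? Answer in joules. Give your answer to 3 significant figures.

k = Gd⁴/(8D³N_a) = (76.5×10³)(10.9⁴)/(8·48.0³·9) = 135.62 N/mm
U = ½kδ² = 0.5 × 135.62 × 71.1² = 3.4278e+05 N·mm = 342.78 J

343 J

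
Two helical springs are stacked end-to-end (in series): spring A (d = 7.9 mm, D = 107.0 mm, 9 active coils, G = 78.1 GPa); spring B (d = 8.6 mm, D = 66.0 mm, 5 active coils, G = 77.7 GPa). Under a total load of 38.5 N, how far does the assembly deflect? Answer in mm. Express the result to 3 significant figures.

k_A = Gd⁴/(8D³N_a) = (78.1×10³)(7.9⁴)/(8·107.0³·9) = 3.4489 N/mm
k_B = Gd⁴/(8D³N_a) = (77.7×10³)(8.6⁴)/(8·66.0³·5) = 36.959 N/mm
Series: 1/k_eq = 1/3.4489 + 1/36.959 = 0.31701; k_eq = 3.1545 N/mm
δ = F/k_eq = 38.5/3.1545 = 12.205 mm

12.2 mm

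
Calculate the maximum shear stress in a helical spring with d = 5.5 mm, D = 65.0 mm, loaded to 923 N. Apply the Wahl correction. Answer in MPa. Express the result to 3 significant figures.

Spring index C = D/d = 65.0/5.5 = 11.8182
K_W = (4C−1)/(4C−4) + 0.615/C = 46.273/43.273 + 0.0520 = 1.1214
τ₀ = 8FD/(πd³) = 8·923·65.0/(π·5.5³) = 479960/522.68 = 918.26 MPa
τ_max = K·τ₀ = 1.1214 × 918.26 = 1029.7 MPa

1030 MPa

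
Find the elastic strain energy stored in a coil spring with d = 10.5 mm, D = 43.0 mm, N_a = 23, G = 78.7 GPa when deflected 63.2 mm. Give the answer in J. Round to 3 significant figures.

131 J

k = Gd⁴/(8D³N_a) = (78.7×10³)(10.5⁴)/(8·43.0³·23) = 65.39 N/mm
U = ½kδ² = 0.5 × 65.39 × 63.2² = 1.3059e+05 N·mm = 130.59 J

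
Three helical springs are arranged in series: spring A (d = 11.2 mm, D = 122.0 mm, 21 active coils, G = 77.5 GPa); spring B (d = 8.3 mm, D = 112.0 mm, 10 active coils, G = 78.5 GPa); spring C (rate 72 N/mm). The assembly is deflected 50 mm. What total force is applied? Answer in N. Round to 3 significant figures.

88.4 N

k_A = Gd⁴/(8D³N_a) = (77.5×10³)(11.2⁴)/(8·122.0³·21) = 3.9975 N/mm
k_B = Gd⁴/(8D³N_a) = (78.5×10³)(8.3⁴)/(8·112.0³·10) = 3.3147 N/mm
Series: 1/k_eq = 1/3.9975 + 1/3.3147 + 1/72 = 0.56574; k_eq = 1.7676 N/mm
F = k_eq·δ = 1.7676·50 = 88.38 N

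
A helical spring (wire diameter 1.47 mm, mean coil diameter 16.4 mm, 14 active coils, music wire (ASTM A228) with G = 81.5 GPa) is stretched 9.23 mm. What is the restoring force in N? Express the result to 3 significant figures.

k = Gd⁴/(8D³N_a) = (81.5×10³)(1.47⁴)/(8·16.4³·14) = 0.77033 N/mm
F = k·δ = 0.77033 × 9.23 = 7.1102 N

7.11 N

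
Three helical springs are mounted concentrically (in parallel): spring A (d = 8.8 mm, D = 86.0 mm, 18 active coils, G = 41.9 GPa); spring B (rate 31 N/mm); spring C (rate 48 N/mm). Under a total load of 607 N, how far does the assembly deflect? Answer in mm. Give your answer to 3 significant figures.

k_A = Gd⁴/(8D³N_a) = (41.9×10³)(8.8⁴)/(8·86.0³·18) = 2.7434 N/mm
Parallel: k_eq = 2.7434 + 31 + 48 = 81.743 N/mm
δ = F/k_eq = 607/81.743 = 7.4257 mm

7.43 mm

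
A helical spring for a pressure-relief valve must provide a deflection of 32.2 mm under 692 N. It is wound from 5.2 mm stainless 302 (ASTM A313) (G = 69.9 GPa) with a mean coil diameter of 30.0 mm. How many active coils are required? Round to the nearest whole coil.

11

Required rate k = F/δ = 692/32.2 = 21.491 N/mm
N_a = Gd⁴/(8D³k) = (69.9×10³ × 5.2⁴)/(8 × 30.0³ × 21.491)
    = 5.11082e+07 / 4.64199e+06 = 11.01 → 11 coils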